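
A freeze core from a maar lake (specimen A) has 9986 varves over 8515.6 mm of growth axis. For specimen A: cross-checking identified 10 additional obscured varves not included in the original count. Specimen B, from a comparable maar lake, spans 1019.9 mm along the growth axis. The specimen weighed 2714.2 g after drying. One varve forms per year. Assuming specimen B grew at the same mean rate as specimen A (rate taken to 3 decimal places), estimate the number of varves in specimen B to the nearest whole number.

Specimen A: correcting the raw count gives 9986 + 10 = 9996 true varves.
A: Extension rate ≈ 8515.6 / 9996 = 0.852 mm per year.
Specimen B: 1019.9 mm / 0.852 mm per year = 1197.07 years ≈ 1197 varves.

1197 varves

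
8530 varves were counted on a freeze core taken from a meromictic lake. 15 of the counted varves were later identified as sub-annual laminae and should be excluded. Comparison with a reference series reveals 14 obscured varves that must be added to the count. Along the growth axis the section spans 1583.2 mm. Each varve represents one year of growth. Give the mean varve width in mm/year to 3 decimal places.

0.186 mm/year

Adjusted count: 8530 − 15 + 14 = 8529 varves.
1583.2 mm over 8529 years gives 1583.2 / 8529 ≈ 0.186 mm/year.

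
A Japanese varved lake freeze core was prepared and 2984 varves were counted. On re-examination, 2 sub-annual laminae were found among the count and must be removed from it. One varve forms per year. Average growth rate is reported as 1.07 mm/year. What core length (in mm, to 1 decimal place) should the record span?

3190.7 mm

Adjusted count: 2984 − 2 = 2982 varves.
2982 years at 1.07 mm/year gives 1.07 × 2982 = 3190.7 mm.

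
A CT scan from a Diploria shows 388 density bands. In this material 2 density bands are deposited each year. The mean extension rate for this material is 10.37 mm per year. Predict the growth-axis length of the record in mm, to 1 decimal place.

388 density bands at 2 per year is 388 / 2 = 194 years.
194 years at 10.37 mm/year gives 10.37 × 194 = 2011.8 mm.

2011.8 mm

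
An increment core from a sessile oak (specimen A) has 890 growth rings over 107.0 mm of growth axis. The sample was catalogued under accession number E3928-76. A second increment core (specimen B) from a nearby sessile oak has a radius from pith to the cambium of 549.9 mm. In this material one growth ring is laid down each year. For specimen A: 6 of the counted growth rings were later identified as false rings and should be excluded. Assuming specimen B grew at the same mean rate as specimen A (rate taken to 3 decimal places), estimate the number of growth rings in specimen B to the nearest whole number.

Specimen A: after corrections the count is 890 − 6 = 884 growth rings.
A: Mean rate = 107.0 mm / 884 years ≈ 0.121 mm per year.
Specimen B: 549.9 mm / 0.121 mm per year = 4544.63 years ≈ 4545 growth rings.

4545 growth rings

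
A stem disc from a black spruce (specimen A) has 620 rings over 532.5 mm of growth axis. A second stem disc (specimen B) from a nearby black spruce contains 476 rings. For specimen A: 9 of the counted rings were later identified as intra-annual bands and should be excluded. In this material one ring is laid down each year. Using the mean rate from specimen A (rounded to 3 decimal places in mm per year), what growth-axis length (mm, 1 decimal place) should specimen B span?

415.1 mm

Specimen A: true ring count = 620 − 9 = 611.
A: 532.5 mm over 611 years gives 532.5 / 611 ≈ 0.872 mm/year.
B's length ≈ 0.872 × 476 = 415.1 mm.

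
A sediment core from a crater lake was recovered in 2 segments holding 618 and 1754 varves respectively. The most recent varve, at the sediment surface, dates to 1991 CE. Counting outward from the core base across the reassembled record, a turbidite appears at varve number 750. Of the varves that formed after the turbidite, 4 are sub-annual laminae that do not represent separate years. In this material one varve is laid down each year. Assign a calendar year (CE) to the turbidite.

373 CE

Total varves = 618 + 1754 = 2372.
2372 − 750 = 1622 varves lie beyond the turbidite toward the sediment surface.
1622 − 4 false = 1618 true varves after the turbidite.
1991 − 1618 = 373 CE.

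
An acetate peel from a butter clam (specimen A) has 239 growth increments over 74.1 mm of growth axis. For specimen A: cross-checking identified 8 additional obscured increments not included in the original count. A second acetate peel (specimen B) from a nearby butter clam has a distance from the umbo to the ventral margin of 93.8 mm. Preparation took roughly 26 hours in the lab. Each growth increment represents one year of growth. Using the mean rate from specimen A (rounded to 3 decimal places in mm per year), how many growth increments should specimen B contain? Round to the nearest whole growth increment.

313 growth increments

Specimen A: after corrections the count is 239 + 8 = 247 growth increments.
A: 74.1 mm over 247 years gives 74.1 / 247 ≈ 0.300 mm/year.
For B, 93.8 / 0.300 = 312.67 years ≈ 313 growth increments.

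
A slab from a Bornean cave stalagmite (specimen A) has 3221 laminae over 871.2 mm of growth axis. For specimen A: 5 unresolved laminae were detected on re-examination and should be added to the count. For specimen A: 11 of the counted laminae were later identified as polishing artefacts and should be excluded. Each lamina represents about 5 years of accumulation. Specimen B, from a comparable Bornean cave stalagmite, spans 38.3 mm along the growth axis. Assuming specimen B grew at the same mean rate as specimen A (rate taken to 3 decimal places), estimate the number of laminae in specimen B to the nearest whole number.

Specimen A: adjusted count: 3221 − 11 + 5 = 3215 laminae.
Specimen A: at 5 years per lamina, 3215 × 5 = 16075 years.
A: Mean rate = 871.2 mm / 16075 years ≈ 0.054 mm per year.
B spans 38.3 / 0.054 = 709.26 years; at 5 years per lamina that is 709.26 / 5 ≈ 142 laminae.

142 laminae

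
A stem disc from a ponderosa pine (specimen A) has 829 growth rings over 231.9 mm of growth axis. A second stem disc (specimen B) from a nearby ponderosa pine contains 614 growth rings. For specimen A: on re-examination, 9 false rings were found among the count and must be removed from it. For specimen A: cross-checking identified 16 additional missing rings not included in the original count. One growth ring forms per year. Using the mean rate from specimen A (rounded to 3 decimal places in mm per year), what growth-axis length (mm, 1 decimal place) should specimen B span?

Specimen A: adjusted count: 829 − 9 + 16 = 836 growth rings.
A: Mean rate = 231.9 mm / 836 years ≈ 0.277 mm/yr.
B's length ≈ 0.277 × 614 = 170.1 mm.

170.1 mm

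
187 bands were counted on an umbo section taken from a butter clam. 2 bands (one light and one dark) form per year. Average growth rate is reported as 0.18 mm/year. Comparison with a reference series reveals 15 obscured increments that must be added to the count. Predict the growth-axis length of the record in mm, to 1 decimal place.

18.2 mm

Correcting the raw count gives 187 + 15 = 202 true bands.
Dividing by 2 bands per year: 202 / 2 = 101 years.
Predicted length = 0.18 mm/year × 101 years = 18.2 mm.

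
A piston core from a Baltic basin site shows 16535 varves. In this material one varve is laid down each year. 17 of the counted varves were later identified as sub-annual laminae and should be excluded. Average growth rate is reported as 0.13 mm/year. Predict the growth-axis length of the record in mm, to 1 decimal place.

Correcting the raw count gives 16535 − 17 = 16518 true varves.
16518 years at 0.13 mm/year gives 0.13 × 16518 = 2147.3 mm.

2147.3 mm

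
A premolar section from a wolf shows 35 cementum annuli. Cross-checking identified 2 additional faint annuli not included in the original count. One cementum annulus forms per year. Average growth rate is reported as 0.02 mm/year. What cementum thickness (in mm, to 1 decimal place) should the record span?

0.7 mm

Adjusted count: 35 + 2 = 37 cementum annuli.
Predicted length = 0.02 mm/year × 37 years = 0.7 mm.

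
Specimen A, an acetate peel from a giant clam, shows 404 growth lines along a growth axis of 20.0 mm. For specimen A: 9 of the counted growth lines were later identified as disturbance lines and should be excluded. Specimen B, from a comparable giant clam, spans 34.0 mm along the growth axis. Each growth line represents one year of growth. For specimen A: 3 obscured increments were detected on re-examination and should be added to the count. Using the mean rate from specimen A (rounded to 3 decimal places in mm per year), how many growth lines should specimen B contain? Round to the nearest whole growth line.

Specimen A: adjusted count: 404 − 9 + 3 = 398 growth lines.
A: Mean rate = 20.0 mm / 398 years ≈ 0.050 mm/year.
B spans 34.0 / 0.050 = 680.00 years ≈ 680 growth lines.

680 growth lines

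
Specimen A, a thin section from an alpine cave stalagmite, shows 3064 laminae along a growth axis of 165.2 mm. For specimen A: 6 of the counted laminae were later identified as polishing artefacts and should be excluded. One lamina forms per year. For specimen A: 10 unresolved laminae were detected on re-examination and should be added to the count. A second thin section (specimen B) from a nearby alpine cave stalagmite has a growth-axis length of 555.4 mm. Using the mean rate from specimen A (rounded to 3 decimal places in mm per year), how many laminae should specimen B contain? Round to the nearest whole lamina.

10285 laminae

Specimen A: correcting the raw count gives 3064 − 6 + 10 = 3068 true laminae.
A: Extension rate ≈ 165.2 / 3068 = 0.054 mm/yr.
Specimen B: 555.4 mm / 0.054 mm per year = 10285.19 years ≈ 10285 laminae.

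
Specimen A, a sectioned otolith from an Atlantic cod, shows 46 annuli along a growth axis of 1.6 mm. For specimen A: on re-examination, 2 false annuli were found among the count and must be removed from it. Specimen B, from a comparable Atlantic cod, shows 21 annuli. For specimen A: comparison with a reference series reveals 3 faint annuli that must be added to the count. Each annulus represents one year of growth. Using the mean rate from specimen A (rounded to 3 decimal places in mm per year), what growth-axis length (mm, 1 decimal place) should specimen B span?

0.7 mm

Specimen A: adjusted count: 46 − 2 + 3 = 47 annuli.
A: 1.6 mm over 47 years gives 1.6 / 47 ≈ 0.034 mm/year.
B's length ≈ 0.034 × 21 = 0.7 mm.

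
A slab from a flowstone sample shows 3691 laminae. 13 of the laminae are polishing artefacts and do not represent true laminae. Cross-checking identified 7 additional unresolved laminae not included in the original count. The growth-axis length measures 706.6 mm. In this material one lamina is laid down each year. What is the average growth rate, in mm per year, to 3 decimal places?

0.192 mm per year

Correcting the raw count gives 3691 − 13 + 7 = 3685 true laminae.
Mean rate = 706.6 mm / 3685 years ≈ 0.192 mm per year.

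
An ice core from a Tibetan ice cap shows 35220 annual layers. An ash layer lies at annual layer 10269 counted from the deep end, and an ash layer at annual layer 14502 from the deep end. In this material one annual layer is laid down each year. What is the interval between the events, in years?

4233 years

Separation: 14502 − 10269 = 4233 annual layers.
At one annual layer per year, 4233 years elapsed between them.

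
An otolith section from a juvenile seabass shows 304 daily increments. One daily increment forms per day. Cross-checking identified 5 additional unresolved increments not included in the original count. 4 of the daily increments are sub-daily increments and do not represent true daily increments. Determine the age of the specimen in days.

305 days

Correcting the raw count gives 304 − 4 + 5 = 305 true daily increments.
With a one-to-one daily increment periodicity this is 305 days.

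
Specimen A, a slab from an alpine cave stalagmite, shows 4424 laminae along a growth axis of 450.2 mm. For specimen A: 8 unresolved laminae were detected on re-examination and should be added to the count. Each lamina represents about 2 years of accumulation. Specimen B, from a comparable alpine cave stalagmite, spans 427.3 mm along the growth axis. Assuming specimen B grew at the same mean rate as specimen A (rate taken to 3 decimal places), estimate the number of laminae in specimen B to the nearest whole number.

4189 laminae

Specimen A: adjusted count: 4424 + 8 = 4432 laminae.
Specimen A: at 2 years per lamina, 4432 × 2 = 8864 years.
A: Mean rate = 450.2 mm / 8864 years ≈ 0.051 mm per year.
Specimen B: 427.3 mm / 0.051 mm per year = 8378.43 years; at 2 years per lamina that is 8378.43 / 2 ≈ 4189 laminae.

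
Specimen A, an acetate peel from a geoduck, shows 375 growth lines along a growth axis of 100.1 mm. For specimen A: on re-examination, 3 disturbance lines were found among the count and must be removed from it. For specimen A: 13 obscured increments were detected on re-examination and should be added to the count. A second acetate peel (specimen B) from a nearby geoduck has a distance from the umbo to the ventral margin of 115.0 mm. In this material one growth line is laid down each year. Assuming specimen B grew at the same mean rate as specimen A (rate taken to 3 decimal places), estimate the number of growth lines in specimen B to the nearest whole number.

Specimen A: true growth line count = 375 − 3 + 13 = 385.
A: Mean rate = 100.1 mm / 385 years ≈ 0.260 mm per year.
B spans 115.0 / 0.260 = 442.31 years ≈ 442 growth lines.

442 growth lines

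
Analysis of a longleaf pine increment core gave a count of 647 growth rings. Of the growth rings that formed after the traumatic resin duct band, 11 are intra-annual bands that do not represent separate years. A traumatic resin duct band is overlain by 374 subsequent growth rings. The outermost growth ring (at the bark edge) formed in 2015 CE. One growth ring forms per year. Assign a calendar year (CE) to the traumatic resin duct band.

1652 CE

There are 374 growth rings younger than the traumatic resin duct band.
Removing the 11 false growth rings leaves 374 − 11 = 363 true growth rings beyond the traumatic resin duct band.
The growth ring at the bark edge is 2015 CE, so the traumatic resin duct band dates to 2015 − 363 = 1652 CE.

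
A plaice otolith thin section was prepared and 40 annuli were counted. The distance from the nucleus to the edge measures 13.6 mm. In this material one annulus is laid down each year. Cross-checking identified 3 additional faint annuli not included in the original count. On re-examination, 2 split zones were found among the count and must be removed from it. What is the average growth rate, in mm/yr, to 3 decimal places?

Correcting the raw count gives 40 − 2 + 3 = 41 true annuli.
13.6 mm over 41 years gives 13.6 / 41 ≈ 0.332 mm/yr.

0.332 mm/yr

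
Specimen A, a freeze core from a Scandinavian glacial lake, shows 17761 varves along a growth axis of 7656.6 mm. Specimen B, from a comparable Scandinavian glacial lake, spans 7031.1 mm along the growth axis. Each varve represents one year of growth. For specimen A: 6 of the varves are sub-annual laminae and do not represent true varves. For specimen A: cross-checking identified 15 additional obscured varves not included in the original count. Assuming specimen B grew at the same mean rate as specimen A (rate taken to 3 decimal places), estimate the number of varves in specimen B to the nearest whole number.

16313 varves

Specimen A: after corrections the count is 17761 − 6 + 15 = 17770 varves.
A: Extension rate ≈ 7656.6 / 17770 = 0.431 mm/year.
For B, 7031.1 / 0.431 = 16313.46 years ≈ 16313 varves.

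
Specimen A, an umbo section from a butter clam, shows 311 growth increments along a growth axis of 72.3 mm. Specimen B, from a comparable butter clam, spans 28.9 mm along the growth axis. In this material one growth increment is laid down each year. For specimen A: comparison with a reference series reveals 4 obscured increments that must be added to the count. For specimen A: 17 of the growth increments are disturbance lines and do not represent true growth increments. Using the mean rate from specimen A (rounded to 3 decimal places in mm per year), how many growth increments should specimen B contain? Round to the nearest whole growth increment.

119 growth increments

Specimen A: true growth increment count = 311 − 17 + 4 = 298.
A: Extension rate ≈ 72.3 / 298 = 0.243 mm/yr.
For B, 28.9 / 0.243 = 118.93 years ≈ 119 growth increments.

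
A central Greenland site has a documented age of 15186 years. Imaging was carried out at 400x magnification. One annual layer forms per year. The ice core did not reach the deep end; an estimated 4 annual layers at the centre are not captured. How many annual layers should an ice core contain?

15182 annual layers

One annual layer per year gives 15186 annual layers over 15186 years.
15186 − 4 missed = 15182 annual layers expected in the prepared section.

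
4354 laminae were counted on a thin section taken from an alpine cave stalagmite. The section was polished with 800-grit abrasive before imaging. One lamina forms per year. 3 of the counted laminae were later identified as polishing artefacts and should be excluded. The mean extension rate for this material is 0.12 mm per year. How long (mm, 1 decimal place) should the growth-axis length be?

True lamina count = 4354 − 3 = 4351.
Length ≈ 0.12 × 4351 = 522.1 mm.

522.1 mm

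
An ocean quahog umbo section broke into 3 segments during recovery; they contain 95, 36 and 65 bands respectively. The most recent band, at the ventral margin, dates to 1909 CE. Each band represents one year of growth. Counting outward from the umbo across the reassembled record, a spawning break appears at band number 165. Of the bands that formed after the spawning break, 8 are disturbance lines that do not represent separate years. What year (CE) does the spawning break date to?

1886 CE

Total bands = 95 + 36 + 65 = 196.
196 − 165 = 31 bands lie beyond the spawning break toward the ventral margin.
Excluding 8 false bands: 31 − 8 = 23.
Counting back 23 years from 1909 CE places the spawning break in 1909 − 23 = 1886 CE.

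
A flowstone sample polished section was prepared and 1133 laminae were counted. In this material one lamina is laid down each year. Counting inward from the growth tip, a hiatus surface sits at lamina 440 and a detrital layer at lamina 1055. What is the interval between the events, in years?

The two markers are separated by 1055 − 440 = 615 laminae.
At one lamina per year, 615 years elapsed between them.

615 years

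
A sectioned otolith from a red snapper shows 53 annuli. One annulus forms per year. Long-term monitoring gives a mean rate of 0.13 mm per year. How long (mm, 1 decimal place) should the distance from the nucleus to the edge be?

6.9 mm

The record spans 53 years at 0.13 mm per year.
53 years at 0.13 mm/year gives 0.13 × 53 = 6.9 mm.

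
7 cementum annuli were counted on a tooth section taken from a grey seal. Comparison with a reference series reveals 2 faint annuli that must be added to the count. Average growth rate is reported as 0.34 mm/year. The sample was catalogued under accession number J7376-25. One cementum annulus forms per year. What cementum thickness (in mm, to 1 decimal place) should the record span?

True cementum annulus count = 7 + 2 = 9.
Predicted length = 0.34 mm/year × 9 years = 3.1 mm.

3.1 mm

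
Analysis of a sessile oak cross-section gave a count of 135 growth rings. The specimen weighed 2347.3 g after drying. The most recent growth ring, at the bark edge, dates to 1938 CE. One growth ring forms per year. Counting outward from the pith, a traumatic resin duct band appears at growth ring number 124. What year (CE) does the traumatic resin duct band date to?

135 − 124 = 11 growth rings lie beyond the traumatic resin duct band toward the bark edge.
1938 − 11 = 1927 CE.

1927 CE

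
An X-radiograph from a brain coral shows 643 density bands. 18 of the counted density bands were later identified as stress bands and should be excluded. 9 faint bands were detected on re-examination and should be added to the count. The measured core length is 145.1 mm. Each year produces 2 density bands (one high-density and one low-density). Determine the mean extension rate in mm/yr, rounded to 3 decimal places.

0.458 mm/yr

True density band count = 643 − 18 + 9 = 634.
With 2 density bands per year, 634 / 2 = 317 years.
Extension rate ≈ 145.1 / 317 = 0.458 mm/yr.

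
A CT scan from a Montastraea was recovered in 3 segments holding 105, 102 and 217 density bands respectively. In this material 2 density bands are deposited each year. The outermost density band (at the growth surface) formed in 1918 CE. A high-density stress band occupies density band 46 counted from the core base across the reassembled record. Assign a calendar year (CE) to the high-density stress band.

Total density bands = 105 + 102 + 217 = 424.
Between density band 46 and the growth surface there are 424 − 46 = 378 density bands.
Dividing by 2 density bands per year: 378 / 2 = 189 years.
The density band at the growth surface is 1918 CE, so the high-density stress band dates to 1918 − 189 = 1729 CE.

1729 CE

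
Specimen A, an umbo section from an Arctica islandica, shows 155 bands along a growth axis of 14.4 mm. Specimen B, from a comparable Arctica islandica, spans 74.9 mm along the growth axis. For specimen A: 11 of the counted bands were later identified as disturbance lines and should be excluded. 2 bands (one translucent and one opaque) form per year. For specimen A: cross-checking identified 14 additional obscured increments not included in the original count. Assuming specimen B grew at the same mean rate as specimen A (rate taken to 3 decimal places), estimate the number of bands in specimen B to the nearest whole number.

823 bands

Specimen A: after corrections the count is 155 − 11 + 14 = 158 bands.
Specimen A: with 2 bands per year, 158 / 2 = 79 years.
A: 14.4 mm over 79 years gives 14.4 / 79 ≈ 0.182 mm per year.
Specimen B: 74.9 mm / 0.182 mm per year = 411.54 years; at 2 bands per year that is 411.54 × 2 ≈ 823 bands.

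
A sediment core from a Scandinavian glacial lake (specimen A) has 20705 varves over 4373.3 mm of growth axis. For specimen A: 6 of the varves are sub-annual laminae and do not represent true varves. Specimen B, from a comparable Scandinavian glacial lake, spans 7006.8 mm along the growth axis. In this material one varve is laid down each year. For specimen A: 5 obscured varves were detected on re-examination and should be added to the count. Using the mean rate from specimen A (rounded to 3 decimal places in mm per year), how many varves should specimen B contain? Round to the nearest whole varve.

Specimen A: after corrections the count is 20705 − 6 + 5 = 20704 varves.
A: Mean rate = 4373.3 mm / 20704 years ≈ 0.211 mm/yr.
Specimen B: 7006.8 mm / 0.211 mm per year = 33207.58 years ≈ 33208 varves.

33208 varves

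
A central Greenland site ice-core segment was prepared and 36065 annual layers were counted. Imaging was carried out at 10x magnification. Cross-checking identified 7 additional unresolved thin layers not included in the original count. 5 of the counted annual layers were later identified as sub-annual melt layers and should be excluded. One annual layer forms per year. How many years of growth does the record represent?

Correcting the raw count gives 36065 − 5 + 7 = 36067 true annual layers.
With a one-to-one annual layer periodicity this is 36067 years.

36067 yr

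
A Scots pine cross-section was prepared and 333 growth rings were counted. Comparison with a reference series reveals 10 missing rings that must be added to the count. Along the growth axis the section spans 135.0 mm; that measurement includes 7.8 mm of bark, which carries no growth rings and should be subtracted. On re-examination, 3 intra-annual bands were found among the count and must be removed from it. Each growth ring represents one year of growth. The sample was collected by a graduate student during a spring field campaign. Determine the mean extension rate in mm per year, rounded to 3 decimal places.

0.374 mm per year

After corrections the count is 333 − 3 + 10 = 340 growth rings.
The growth record spans 135.0 − 7.8 = 127.2 mm.
Extension rate ≈ 127.2 / 340 = 0.374 mm per year.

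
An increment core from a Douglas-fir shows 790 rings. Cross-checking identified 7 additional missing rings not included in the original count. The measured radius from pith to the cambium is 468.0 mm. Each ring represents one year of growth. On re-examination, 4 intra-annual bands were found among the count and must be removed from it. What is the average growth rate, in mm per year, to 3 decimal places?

Correcting the raw count gives 790 − 4 + 7 = 793 true rings.
Extension rate ≈ 468.0 / 793 = 0.590 mm per year.

0.590 mm per year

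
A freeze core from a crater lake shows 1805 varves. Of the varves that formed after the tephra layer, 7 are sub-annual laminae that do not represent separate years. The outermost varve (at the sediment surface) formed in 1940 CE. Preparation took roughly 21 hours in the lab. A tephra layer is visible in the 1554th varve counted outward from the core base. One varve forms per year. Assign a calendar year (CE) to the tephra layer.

The tephra layer sits at varve 1554 from the core base, so 1805 − 1554 = 251 varves formed after it.
Excluding 7 false varves: 251 − 7 = 244.
The varve at the sediment surface is 1940 CE, so the tephra layer dates to 1940 − 244 = 1696 CE.

1696 CE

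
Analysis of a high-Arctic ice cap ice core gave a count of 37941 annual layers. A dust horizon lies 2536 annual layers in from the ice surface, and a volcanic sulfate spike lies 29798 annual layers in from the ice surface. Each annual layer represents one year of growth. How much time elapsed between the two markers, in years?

27262 years

The two markers are separated by 29798 − 2536 = 27262 annual layers.
That is 27262 years at one annual layer per year.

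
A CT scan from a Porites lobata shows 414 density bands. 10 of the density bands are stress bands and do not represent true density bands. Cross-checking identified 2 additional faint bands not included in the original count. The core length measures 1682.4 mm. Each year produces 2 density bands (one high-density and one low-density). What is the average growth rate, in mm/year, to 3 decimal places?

8.288 mm/year

Adjusted count: 414 − 10 + 2 = 406 density bands.
Dividing by 2 density bands per year: 406 / 2 = 203 years.
1682.4 mm over 203 years gives 1682.4 / 203 ≈ 8.288 mm/year.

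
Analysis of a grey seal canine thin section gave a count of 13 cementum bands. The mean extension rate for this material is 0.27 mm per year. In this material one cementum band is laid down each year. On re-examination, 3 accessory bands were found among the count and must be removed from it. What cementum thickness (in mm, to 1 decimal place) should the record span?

Adjusted count: 13 − 3 = 10 cementum bands.
Length ≈ 0.27 × 10 = 2.7 mm.

2.7 mm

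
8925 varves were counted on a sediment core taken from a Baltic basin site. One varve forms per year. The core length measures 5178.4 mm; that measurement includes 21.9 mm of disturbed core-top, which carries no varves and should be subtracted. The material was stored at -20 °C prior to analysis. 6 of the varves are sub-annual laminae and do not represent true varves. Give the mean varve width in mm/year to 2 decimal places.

0.58 mm/year

True varve count = 8925 − 6 = 8919.
Net length = 5178.4 − 21.9 = 5156.5 mm.
5156.5 mm over 8919 years gives 5156.5 / 8919 ≈ 0.58 mm/year.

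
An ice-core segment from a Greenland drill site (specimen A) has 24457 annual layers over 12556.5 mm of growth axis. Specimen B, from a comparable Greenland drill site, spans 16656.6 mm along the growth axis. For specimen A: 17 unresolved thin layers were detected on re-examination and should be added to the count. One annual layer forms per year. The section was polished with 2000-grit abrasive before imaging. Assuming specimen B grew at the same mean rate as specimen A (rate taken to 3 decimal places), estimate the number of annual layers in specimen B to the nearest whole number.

32469 annual layers

Specimen A: correcting the raw count gives 24457 + 17 = 24474 true annual layers.
A: Extension rate ≈ 12556.5 / 24474 = 0.513 mm per year.
For B, 16656.6 / 0.513 = 32469.01 years ≈ 32469 annual layers.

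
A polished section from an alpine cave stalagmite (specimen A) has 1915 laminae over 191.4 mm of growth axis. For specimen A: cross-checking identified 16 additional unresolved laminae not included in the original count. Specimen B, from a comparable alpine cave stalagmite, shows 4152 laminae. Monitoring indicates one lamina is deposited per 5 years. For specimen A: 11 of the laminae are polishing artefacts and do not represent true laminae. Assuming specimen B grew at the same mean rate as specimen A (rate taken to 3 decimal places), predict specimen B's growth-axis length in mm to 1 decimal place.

415.2 mm

Specimen A: after corrections the count is 1915 − 11 + 16 = 1920 laminae.
Specimen A: at 5 years per lamina, 1920 × 5 = 9600 years.
A: 191.4 mm over 9600 years gives 191.4 / 9600 ≈ 0.020 mm/year.
Specimen B: 4152 laminae at 5 years each span 4152 × 5 = 20760 years. Length of B = 0.020 × 20760 = 415.2 mm.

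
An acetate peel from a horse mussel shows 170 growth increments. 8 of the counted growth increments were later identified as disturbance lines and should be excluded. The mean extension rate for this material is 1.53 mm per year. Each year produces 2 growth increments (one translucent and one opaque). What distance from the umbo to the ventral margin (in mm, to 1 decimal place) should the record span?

123.9 mm

True growth increment count = 170 − 8 = 162.
With 2 growth increments per year, 162 / 2 = 81 years.
81 years at 1.53 mm/year gives 1.53 × 81 = 123.9 mm.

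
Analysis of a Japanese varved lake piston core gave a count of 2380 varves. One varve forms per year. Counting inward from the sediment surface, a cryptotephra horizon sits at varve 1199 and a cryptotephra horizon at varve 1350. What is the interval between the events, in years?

151 years

The two markers are separated by 1350 − 1199 = 151 varves.
At one varve per year, 151 years elapsed between them.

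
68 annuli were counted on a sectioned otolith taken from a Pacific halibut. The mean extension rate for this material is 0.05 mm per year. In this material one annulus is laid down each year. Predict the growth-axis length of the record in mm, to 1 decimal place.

The record spans 68 years at 0.05 mm per year.
Length ≈ 0.05 × 68 = 3.4 mm.

3.4 mm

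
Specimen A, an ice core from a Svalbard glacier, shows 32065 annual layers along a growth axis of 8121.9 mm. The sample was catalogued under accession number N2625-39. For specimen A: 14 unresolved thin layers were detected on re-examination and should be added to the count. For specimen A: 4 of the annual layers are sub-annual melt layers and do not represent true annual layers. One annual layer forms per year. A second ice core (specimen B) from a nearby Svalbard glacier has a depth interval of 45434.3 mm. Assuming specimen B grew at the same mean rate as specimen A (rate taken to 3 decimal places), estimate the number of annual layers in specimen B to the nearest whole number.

Specimen A: true annual layer count = 32065 − 4 + 14 = 32075.
A: Extension rate ≈ 8121.9 / 32075 = 0.253 mm/yr.
B spans 45434.3 / 0.253 = 179582.21 years ≈ 179582 annual layers.

179582 annual layers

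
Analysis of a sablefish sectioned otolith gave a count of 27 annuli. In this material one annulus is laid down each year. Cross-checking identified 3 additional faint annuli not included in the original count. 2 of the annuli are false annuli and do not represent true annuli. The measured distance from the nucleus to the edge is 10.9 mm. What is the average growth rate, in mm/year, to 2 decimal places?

0.39 mm/year

Adjusted count: 27 − 2 + 3 = 28 annuli.
Extension rate ≈ 10.9 / 28 = 0.39 mm/year.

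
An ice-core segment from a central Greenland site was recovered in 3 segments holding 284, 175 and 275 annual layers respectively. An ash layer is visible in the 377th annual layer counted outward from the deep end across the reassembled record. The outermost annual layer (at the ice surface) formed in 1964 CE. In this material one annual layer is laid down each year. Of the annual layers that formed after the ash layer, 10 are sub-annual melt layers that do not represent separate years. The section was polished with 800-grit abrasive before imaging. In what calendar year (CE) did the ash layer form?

Total annual layers = 284 + 175 + 275 = 734.
734 − 377 = 357 annual layers lie beyond the ash layer toward the ice surface.
357 − 10 false = 347 true annual layers after the ash layer.
1964 − 347 = 1617 CE.

1617 CE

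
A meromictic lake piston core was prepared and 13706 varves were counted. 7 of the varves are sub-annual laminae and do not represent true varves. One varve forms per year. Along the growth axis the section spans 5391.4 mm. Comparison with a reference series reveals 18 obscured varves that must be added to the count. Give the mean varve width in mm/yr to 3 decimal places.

0.393 mm/yr

Correcting the raw count gives 13706 − 7 + 18 = 13717 true varves.
Mean rate = 5391.4 mm / 13717 years ≈ 0.393 mm/yr.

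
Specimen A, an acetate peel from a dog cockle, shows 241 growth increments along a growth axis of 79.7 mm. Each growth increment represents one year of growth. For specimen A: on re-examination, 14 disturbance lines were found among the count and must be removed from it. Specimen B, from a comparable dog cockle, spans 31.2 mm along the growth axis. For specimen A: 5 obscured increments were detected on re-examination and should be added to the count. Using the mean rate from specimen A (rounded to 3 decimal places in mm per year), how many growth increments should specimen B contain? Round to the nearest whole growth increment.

91 growth increments

Specimen A: adjusted count: 241 − 14 + 5 = 232 growth increments.
A: Extension rate ≈ 79.7 / 232 = 0.344 mm/year.
B spans 31.2 / 0.344 = 90.70 years ≈ 91 growth increments.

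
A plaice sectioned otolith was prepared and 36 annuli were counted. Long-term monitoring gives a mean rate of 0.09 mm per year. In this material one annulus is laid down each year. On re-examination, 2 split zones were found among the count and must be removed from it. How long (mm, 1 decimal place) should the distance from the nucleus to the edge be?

3.1 mm

After corrections the count is 36 − 2 = 34 annuli.
Predicted length = 0.09 mm/year × 34 years = 3.1 mm.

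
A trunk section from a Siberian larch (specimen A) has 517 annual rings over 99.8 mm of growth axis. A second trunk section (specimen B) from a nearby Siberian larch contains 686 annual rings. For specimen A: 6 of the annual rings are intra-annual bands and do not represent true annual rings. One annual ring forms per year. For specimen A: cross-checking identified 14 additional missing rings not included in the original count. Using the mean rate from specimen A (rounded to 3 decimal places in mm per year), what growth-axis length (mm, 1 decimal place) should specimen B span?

Specimen A: after corrections the count is 517 − 6 + 14 = 525 annual rings.
A: Mean rate = 99.8 mm / 525 years ≈ 0.190 mm/year.
B's length ≈ 0.190 × 686 = 130.3 mm.

130.3 mm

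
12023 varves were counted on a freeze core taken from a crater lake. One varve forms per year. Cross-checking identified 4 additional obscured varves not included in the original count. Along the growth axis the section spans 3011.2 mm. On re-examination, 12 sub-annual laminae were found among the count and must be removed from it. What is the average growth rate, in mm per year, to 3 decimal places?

0.251 mm per year

True varve count = 12023 − 12 + 4 = 12015.
Extension rate ≈ 3011.2 / 12015 = 0.251 mm per year.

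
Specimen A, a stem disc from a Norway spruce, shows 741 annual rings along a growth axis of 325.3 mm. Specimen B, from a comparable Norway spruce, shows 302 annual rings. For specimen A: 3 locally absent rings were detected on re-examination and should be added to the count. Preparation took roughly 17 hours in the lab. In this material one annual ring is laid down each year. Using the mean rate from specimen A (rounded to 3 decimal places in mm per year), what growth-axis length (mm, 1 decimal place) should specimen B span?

132.0 mm

Specimen A: correcting the raw count gives 741 + 3 = 744 true annual rings.
A: Mean rate = 325.3 mm / 744 years ≈ 0.437 mm/yr.
Length of B = 0.437 × 302 = 132.0 mm.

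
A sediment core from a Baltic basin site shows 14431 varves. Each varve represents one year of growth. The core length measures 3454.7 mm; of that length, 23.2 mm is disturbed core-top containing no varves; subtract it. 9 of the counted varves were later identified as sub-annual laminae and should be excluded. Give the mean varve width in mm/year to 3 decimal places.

True varve count = 14431 − 9 = 14422.
Net length = 3454.7 − 23.2 = 3431.5 mm.
Extension rate ≈ 3431.5 / 14422 = 0.238 mm/year.

0.238 mm/year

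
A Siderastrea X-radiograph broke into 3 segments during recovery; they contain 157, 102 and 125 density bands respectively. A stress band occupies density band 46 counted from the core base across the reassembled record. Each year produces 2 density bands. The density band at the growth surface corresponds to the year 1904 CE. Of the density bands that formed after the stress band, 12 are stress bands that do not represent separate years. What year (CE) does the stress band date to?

1741 CE

Total density bands = 157 + 102 + 125 = 384.
Between density band 46 and the growth surface there are 384 − 46 = 338 density bands.
Removing the 12 false density bands leaves 338 − 12 = 326 true density bands beyond the stress band.
326 density bands at 2 per year is 326 / 2 = 163 years.
Counting back 163 years from 1904 CE places the stress band in 1904 − 163 = 1741 CE.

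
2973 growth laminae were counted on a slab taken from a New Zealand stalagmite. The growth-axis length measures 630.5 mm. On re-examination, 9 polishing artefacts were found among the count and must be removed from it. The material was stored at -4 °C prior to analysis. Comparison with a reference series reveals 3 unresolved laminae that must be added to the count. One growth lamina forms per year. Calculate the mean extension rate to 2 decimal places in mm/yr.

0.21 mm/yr

Correcting the raw count gives 2973 − 9 + 3 = 2967 true growth laminae.
Mean rate = 630.5 mm / 2967 years ≈ 0.21 mm/yr.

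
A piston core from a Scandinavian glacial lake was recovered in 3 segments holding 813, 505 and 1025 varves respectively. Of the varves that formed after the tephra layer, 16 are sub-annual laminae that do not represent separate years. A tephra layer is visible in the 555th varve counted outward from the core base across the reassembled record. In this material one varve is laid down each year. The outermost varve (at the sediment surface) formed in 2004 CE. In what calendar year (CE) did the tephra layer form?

232 CE

Total varves = 813 + 505 + 1025 = 2343.
2343 − 555 = 1788 varves lie beyond the tephra layer toward the sediment surface.
1788 − 16 false = 1772 true varves after the tephra layer.
Counting back 1772 years from 2004 CE places the tephra layer in 2004 − 1772 = 232 CE.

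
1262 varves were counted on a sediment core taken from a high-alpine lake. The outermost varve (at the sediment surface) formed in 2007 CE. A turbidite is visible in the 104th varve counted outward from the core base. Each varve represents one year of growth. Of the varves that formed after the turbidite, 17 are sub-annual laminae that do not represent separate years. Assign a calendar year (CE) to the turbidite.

866 CE

1262 − 104 = 1158 varves lie beyond the turbidite toward the sediment surface.
Excluding 17 false varves: 1158 − 17 = 1141.
2007 − 1141 = 866 CE.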